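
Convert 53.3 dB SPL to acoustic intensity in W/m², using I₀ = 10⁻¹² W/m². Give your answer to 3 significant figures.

2.14e-07 W/m²

I/I₀ = 10^(53.3/10) = 2.138e+05, so I = 2.138e+05 × 10⁻¹² W/m².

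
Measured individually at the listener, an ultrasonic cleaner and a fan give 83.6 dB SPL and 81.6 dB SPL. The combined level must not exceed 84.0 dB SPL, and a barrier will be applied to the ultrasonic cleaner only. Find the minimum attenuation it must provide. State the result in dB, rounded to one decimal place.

3.3 dB

The untreated sources together contribute 10^(81.6/10) = 1.445e+08, i.e. 81.60 dB SPL.
The limit corresponds to 10^(84.0/10) = 2.512e+08; subtracting the fixed part leaves 1.066e+08 for the ultrasonic cleaner, i.e. 80.28 dB SPL.
So the ultrasonic cleaner must be reduced from 83.6 to 80.28 dB SPL: IL = 3.32 dB.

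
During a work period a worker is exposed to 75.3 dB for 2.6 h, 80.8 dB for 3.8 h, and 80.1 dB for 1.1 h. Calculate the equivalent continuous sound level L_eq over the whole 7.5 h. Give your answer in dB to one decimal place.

79.4 dB

Weight each interval's intensity by its duration and average over T = 7.5 h:
Σ tᵢ·10^(Lᵢ/10) = 2.6·10^(75.3/10) + 3.8·10^(80.8/10) + 1.1·10^(80.1/10) = 6.575e+08.
L_eq = 10·log₁₀(6.575e+08/7.5) = 79.43 dB.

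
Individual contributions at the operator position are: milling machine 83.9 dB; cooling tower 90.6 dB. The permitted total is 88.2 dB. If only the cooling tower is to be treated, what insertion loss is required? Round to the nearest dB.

4 dB

Everything except the cooling tower sums to 10^(83.9/10) = 2.455e+08 in linear terms, 83.90 dB.
To meet 88.2 dB overall, the treated cooling tower may contribute at most 10^(88.2/10) − 2.455e+08 = 4.152e+08, i.e. 86.18 dB.
Required insertion loss = 90.6 − 86.18 = 4.42 dB.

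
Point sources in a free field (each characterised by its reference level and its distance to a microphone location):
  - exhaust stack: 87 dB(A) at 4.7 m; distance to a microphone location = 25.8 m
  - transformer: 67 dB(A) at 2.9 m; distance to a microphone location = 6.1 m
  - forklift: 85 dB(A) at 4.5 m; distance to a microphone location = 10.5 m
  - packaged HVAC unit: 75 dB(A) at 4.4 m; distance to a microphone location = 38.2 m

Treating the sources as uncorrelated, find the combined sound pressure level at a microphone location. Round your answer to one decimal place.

78.8 dB(A)

Apply inverse-square spreading to bring every level to the receiver, then sum 10^(L/10).
exhaust stack: 87 − 20·log₁₀(25.8/4.7) = 87 − 14.79 = 72.21 dB(A).
transformer: 67 − 20·log₁₀(6.1/2.9) = 67 − 6.46 = 60.54 dB(A).
forklift: 85 − 20·log₁₀(10.5/4.5) = 85 − 7.36 = 77.64 dB(A).
packaged HVAC unit: 75 − 20·log₁₀(38.2/4.4) = 75 − 18.77 = 56.23 dB(A).
Σ 10^(L/10) = 7.627e+07 → L_total = 10·log₁₀(7.627e+07) = 78.82 dB(A).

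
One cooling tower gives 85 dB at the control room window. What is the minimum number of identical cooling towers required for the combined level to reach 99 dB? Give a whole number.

Need L₁ + 10·log₁₀ N ≥ 99, i.e. log₁₀ N ≥ 1.40.
N ≥ 10^(14.0/10) = 25.119, so N = 26.

26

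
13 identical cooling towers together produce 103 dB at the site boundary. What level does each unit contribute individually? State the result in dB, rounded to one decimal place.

13 equal contributions raise the level by 10·log₁₀ 13 = 11.139 dB, so each unit alone gives 103 − 11.139.

91.9 dB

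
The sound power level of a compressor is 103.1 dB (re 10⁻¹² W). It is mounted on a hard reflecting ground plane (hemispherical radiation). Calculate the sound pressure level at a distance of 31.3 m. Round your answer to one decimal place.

The power spreads over a hemisphere of area 2π·r², so L_p = L_w − 10·log₁₀(2π·r²).
2π·r² = 6156 m², 10·log₁₀ of that is 37.893 dB.
L_p = 103.1 − 37.893 = 65.21 dB.

65.2 dB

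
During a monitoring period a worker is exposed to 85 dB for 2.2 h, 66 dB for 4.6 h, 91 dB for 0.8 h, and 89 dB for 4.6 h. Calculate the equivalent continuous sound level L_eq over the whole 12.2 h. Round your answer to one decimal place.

Weight each interval's intensity by its duration and average over T = 12.2 h:
Σ tᵢ·10^(Lᵢ/10) = 2.2·10^(85/10) + 4.6·10^(66/10) + 0.8·10^(91/10) + 4.6·10^(89/10) = 5.375e+09.
L_eq = 10·log₁₀(5.375e+09/12.2) = 86.44 dB.

86.4 dB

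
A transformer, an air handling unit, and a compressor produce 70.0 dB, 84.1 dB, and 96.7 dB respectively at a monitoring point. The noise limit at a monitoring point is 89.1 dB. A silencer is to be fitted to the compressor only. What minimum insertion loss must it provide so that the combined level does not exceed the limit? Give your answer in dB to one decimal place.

9.3 dB

Everything except the compressor sums to 10^(70.0/10) + 10^(84.1/10) = 2.670e+08 in linear terms, 84.27 dB.
To meet 89.1 dB overall, the treated compressor may contribute at most 10^(89.1/10) − 2.670e+08 = 5.458e+08, i.e. 87.37 dB.
So the compressor must be reduced from 96.7 to 87.37 dB: IL = 9.33 dB.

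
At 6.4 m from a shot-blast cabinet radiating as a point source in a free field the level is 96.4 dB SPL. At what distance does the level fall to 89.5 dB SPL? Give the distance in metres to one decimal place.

14.2 m

Point-source spreading drops the level by 20·log₁₀(r₂/r₁); inverting, r₂/r₁ = 10^(ΔL/20).
r₂ = 6.4·10^((96.4−89.5)/20) = 6.4·10^(6.9/20) = 14.16 m.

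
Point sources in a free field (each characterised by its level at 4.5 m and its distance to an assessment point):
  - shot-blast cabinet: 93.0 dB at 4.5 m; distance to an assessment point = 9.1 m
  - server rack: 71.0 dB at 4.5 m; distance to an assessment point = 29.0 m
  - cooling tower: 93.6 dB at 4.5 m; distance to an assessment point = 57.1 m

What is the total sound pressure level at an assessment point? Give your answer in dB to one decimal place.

Apply inverse-square spreading to bring every level to the receiver, then sum 10^(L/10).
shot-blast cabinet: 93.0 − 20·log₁₀(9.1/4.5) = 93.0 − 6.12 = 86.88 dB.
server rack: 71.0 − 20·log₁₀(29.0/4.5) = 71.0 − 16.18 = 54.82 dB.
cooling tower: 93.6 − 20·log₁₀(57.1/4.5) = 93.6 − 22.07 = 71.53 dB.
Σ 10^(L/10) = 5.024e+08 → L_total = 10·log₁₀(5.024e+08) = 87.01 dB.

87.0 dB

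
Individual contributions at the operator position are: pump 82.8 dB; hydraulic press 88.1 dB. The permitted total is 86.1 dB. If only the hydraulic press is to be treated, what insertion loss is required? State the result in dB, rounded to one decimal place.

4.7 dB

The untreated sources together contribute 10^(82.8/10) = 1.905e+08, i.e. 82.80 dB.
To meet 86.1 dB overall, the treated hydraulic press may contribute at most 10^(86.1/10) − 1.905e+08 = 2.168e+08, i.e. 83.36 dB.
Required insertion loss = 88.1 − 83.36 = 4.74 dB.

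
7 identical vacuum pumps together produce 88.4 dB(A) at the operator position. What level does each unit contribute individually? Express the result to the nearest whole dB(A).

Dividing the total intensity by 7 lowers the level by 10·log₁₀ 7 = 8.451 dB: L₁ = 88.4 − 8.451.

80 dB(A)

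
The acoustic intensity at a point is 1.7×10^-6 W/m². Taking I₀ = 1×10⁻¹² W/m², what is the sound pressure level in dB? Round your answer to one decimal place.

I/I₀ = 1.7×10^-6/10⁻¹² = 1.7×10^6, and L = 10·log₁₀(I/I₀).
L = 10·(0.2304 + 6) = 62.30 dB.

62.3 dB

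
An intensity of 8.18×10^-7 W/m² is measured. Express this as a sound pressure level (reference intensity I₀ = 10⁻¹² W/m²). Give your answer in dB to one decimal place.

59.1 dB

L = 10·log₁₀(I/I₀) = 10·log₁₀(8.18×10^-7/10⁻¹²) = 10·log₁₀(8.18×10^5).
L = 10·(0.9128 + 5) = 59.13 dB.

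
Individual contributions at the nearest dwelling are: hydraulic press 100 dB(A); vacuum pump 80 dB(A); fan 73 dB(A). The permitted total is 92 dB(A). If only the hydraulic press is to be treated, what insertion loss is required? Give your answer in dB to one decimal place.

8.3 dB

Everything except the hydraulic press sums to 10^(80/10) + 10^(73/10) = 1.200e+08 in linear terms, 80.79 dB(A).
The limit corresponds to 10^(92/10) = 1.585e+09; subtracting the fixed part leaves 1.465e+09 for the hydraulic press, i.e. 91.66 dB(A).
So the hydraulic press must be reduced from 100 to 91.66 dB(A): IL = 8.34 dB.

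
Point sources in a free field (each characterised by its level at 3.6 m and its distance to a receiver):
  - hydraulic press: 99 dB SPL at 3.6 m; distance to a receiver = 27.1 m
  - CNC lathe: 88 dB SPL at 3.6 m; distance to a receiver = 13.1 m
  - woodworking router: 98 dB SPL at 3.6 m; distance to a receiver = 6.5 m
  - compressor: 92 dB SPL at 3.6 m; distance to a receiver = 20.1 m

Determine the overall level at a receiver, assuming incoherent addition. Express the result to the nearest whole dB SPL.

93 dB SPL

Apply inverse-square spreading to bring every level to the receiver, then sum 10^(L/10).
hydraulic press: 99 − 20·log₁₀(27.1/3.6) = 99 − 17.53 = 81.47 dB SPL.
CNC lathe: 88 − 20·log₁₀(13.1/3.6) = 88 − 11.22 = 76.78 dB SPL.
woodworking router: 98 − 20·log₁₀(6.5/3.6) = 98 − 5.13 = 92.87 dB SPL.
compressor: 92 − 20·log₁₀(20.1/3.6) = 92 − 14.94 = 77.06 dB SPL.
Σ 10^(L/10) = 2.174e+09 → L_total = 10·log₁₀(2.174e+09) = 93.37 dB SPL.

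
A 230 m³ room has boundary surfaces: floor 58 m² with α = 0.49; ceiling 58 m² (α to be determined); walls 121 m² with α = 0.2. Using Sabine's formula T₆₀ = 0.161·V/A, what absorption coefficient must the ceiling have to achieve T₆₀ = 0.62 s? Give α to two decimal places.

Required total absorption A = 0.161·230/0.62 = 59.73 m².
Absorption from the other surfaces = 58·0.49 + 121·0.2 = 52.62 m², so the ceiling must supply 7.11 m² over 58 m².
α = 7.11/58 = 0.123.

0.12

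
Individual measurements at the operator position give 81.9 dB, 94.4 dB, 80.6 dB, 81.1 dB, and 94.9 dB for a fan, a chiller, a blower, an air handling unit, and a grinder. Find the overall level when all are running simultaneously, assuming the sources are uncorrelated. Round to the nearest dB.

Incoherent sources combine by intensity addition: L_total = 10·log₁₀(Σ 10^(L_i/10)).
Σ 10^(L/10) = 10^(81.9/10) + 10^(94.4/10) + 10^(80.6/10) + 10^(81.1/10) + 10^(94.9/10) = 6.243e+09.
L_total = 10·log₁₀(6.243e+09) = 97.95 dB.

98 dB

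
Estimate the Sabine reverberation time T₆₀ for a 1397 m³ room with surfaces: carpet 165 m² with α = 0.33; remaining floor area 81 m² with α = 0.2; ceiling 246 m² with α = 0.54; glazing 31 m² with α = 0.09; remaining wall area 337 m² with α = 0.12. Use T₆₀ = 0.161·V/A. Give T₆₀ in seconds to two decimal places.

0.91 s

Summing Sᵢαᵢ: 165·0.33 + 81·0.2 + 246·0.54 + 31·0.09 + 337·0.12 = 246.72 m².
T₆₀ = 0.161·V/A = 0.161·1397/246.72 = 0.912 s.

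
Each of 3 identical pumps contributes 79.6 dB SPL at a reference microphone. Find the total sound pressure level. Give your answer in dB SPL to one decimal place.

84.4 dB SPL

With 3 equal, uncorrelated contributions the intensity is 3× that of one unit, giving a rise of 10·log₁₀ 3.
L_total = 79.6 + 10·log₁₀(3) = 79.6 + 4.771 = 84.37 dB SPL.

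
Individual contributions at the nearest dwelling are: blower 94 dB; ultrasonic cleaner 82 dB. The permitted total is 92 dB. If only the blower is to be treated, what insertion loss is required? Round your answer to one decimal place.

Fixed contribution from the other source: Σ 10^(L/10) = 10^(82/10) = 1.585e+08 (82.00 dB).
To meet 92 dB overall, the treated blower may contribute at most 10^(92/10) − 1.585e+08 = 1.426e+09, i.e. 91.54 dB.
So the blower must be reduced from 94 to 91.54 dB: IL = 2.46 dB.

2.5 dB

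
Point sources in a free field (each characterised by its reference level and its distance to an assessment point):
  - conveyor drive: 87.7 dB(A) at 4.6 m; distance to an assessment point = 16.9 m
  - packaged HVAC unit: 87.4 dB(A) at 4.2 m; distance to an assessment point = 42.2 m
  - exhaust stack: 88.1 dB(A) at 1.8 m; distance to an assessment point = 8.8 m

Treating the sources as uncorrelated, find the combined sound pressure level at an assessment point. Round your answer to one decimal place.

78.8 dB(A)

Propagate each source to the receiver with L = L_ref − 20·log₁₀(r/r_ref), then add intensities.
conveyor drive: 87.7 − 20·log₁₀(16.9/4.6) = 87.7 − 11.30 = 76.40 dB(A).
packaged HVAC unit: 87.4 − 20·log₁₀(42.2/4.2) = 87.4 − 20.04 = 67.36 dB(A).
exhaust stack: 88.1 − 20·log₁₀(8.8/1.8) = 88.1 − 13.78 = 74.32 dB(A).
Σ 10^(L/10) = 7.608e+07 → L_total = 10·log₁₀(7.608e+07) = 78.81 dB(A).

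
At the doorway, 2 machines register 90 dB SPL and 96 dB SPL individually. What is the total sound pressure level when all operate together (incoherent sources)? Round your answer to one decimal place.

97.0 dB SPL

For uncorrelated sources the intensities add, so convert each level to linear form, sum, and take 10·log₁₀ of the total.
Σ 10^(L/10) = 10^(90/10) + 10^(96/10) = 4.981e+09.
L_total = 10·log₁₀(4.981e+09) = 96.97 dB SPL.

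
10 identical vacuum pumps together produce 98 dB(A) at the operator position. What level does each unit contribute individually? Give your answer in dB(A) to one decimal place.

88.0 dB(A)

10 equal contributions raise the level by 10·log₁₀ 10 = 10.000 dB, so each unit alone gives 98 − 10.000.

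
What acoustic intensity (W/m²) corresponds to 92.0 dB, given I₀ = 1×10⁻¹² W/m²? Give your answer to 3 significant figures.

0.00158 W/m²

I = I₀·10^(L/10) = 10⁻¹² × 10^(92.0/10) = 10^(-2.800).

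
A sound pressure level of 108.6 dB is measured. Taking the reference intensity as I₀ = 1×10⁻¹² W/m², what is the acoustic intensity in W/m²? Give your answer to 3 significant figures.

0.0724 W/m²

I = I₀·10^(L/10) = 10⁻¹² × 10^(108.6/10) = 10^(-1.140).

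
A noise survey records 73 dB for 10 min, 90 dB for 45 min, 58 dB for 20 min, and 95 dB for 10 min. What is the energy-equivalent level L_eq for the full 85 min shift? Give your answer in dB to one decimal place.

89.6 dB

Weight each interval's intensity by its duration and average over T = 85 min:
Σ tᵢ·10^(Lᵢ/10) = 10·10^(73/10) + 45·10^(90/10) + 20·10^(58/10) + 10·10^(95/10) = 7.683e+10.
L_eq = 10·log₁₀(7.683e+10/85) = 89.56 dB.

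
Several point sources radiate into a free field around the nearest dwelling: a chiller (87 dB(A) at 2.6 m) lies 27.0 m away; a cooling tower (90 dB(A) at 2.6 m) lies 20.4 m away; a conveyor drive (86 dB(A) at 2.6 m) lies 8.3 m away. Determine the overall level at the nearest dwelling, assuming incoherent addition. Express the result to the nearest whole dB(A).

First find each source's level at the receiver (point-source: −20·log₁₀(r/r_ref)), then combine on an intensity basis.
chiller: 87 − 20·log₁₀(27.0/2.6) = 87 − 20.33 = 66.67 dB(A).
cooling tower: 90 − 20·log₁₀(20.4/2.6) = 90 − 17.89 = 72.11 dB(A).
conveyor drive: 86 − 20·log₁₀(8.3/2.6) = 86 − 10.08 = 75.92 dB(A).
Σ 10^(L/10) = 5.996e+07 → L_total = 10·log₁₀(5.996e+07) = 77.78 dB(A).

78 dB(A)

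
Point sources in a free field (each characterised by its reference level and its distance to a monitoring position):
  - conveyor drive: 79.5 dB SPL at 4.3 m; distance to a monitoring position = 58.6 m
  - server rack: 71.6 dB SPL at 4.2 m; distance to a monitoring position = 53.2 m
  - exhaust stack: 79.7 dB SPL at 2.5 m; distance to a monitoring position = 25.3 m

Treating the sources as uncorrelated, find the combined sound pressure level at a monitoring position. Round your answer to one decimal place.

First find each source's level at the receiver (point-source: −20·log₁₀(r/r_ref)), then combine on an intensity basis.
conveyor drive: 79.5 − 20·log₁₀(58.6/4.3) = 79.5 − 22.69 = 56.81 dB SPL.
server rack: 71.6 − 20·log₁₀(53.2/4.2) = 71.6 − 22.05 = 49.55 dB SPL.
exhaust stack: 79.7 − 20·log₁₀(25.3/2.5) = 79.7 − 20.10 = 59.60 dB SPL.
Σ 10^(L/10) = 1.481e+06 → L_total = 10·log₁₀(1.481e+06) = 61.71 dB SPL.

61.7 dB SPL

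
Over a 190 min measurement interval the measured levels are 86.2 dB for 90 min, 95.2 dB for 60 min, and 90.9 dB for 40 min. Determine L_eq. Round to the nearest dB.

The energy average is taken in the linear domain: L_eq = 10·log₁₀[(Σ tᵢ·10^(Lᵢ/10))/T], T = 190 min.
Σ tᵢ·10^(Lᵢ/10) = 90·10^(86.2/10) + 60·10^(95.2/10) + 40·10^(90.9/10) = 2.854e+11.
L_eq = 10·log₁₀(2.854e+11/190) = 91.77 dB.

92 dB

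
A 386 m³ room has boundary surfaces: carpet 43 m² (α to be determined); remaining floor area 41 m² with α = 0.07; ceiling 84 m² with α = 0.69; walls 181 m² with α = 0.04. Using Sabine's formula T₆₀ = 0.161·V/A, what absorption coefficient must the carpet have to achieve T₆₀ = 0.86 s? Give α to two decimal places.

0.10

Required total absorption A = 0.161·386/0.86 = 72.26 m².
Absorption from the other surfaces = 41·0.07 + 84·0.69 + 181·0.04 = 68.07 m², so the carpet must supply 4.19 m² over 43 m².
α = 4.19/43 = 0.098.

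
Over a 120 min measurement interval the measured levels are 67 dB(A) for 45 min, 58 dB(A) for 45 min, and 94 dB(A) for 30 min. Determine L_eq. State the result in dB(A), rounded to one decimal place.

Weight each interval's intensity by its duration and average over T = 120 min:
Σ tᵢ·10^(Lᵢ/10) = 45·10^(67/10) + 45·10^(58/10) + 30·10^(94/10) = 7.561e+10.
L_eq = 10·log₁₀(7.561e+10/120) = 87.99 dB(A).

88.0 dB(A)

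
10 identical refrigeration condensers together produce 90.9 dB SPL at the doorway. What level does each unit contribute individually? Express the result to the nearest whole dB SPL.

81 dB SPL

10 equal contributions raise the level by 10·log₁₀ 10 = 10.000 dB, so each unit alone gives 90.9 − 10.000.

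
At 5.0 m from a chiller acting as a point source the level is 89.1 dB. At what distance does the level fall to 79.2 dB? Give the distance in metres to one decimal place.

For a point source L₁ − L₂ = 20·log₁₀(r₂/r₁), so r₂ = r₁·10^((L₁−L₂)/20).
r₂ = 5.0·10^((89.1−79.2)/20) = 5.0·10^(9.9/20) = 15.63 m.

15.6 m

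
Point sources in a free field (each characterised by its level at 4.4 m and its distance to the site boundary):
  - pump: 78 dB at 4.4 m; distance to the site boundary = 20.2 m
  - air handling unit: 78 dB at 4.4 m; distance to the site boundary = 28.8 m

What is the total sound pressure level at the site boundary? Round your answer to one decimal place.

66.5 dB

First find each source's level at the receiver (point-source: −20·log₁₀(r/r_ref)), then combine on an intensity basis.
pump: 78 − 20·log₁₀(20.2/4.4) = 78 − 13.24 = 64.76 dB.
air handling unit: 78 − 20·log₁₀(28.8/4.4) = 78 − 16.32 = 61.68 dB.
Σ 10^(L/10) = 4.466e+06 → L_total = 10·log₁₀(4.466e+06) = 66.50 dB.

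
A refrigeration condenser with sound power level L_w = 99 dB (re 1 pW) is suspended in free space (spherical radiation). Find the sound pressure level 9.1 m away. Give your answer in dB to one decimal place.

L_p = L_w − 10·log₁₀(4π·r²) with r = 9.1 m.
4π·r² = 1041 m², 10·log₁₀ of that is 30.173 dB.
L_p = 99 − 30.173 = 68.83 dB.

68.8 dB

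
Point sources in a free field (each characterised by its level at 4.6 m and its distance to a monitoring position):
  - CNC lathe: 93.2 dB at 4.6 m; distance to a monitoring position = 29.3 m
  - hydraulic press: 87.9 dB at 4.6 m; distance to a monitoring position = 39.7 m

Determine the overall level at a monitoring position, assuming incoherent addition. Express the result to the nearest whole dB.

First find each source's level at the receiver (point-source: −20·log₁₀(r/r_ref)), then combine on an intensity basis.
CNC lathe: 93.2 − 20·log₁₀(29.3/4.6) = 93.2 − 16.08 = 77.12 dB.
hydraulic press: 87.9 − 20·log₁₀(39.7/4.6) = 87.9 − 18.72 = 69.18 dB.
Σ 10^(L/10) = 5.977e+07 → L_total = 10·log₁₀(5.977e+07) = 77.77 dB.

78 dB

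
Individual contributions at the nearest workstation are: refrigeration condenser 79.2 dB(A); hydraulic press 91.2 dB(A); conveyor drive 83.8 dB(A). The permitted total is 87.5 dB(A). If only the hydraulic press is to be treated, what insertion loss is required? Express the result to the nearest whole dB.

7 dB

Everything except the hydraulic press sums to 10^(79.2/10) + 10^(83.8/10) = 3.231e+08 in linear terms, 85.09 dB(A).
To meet 87.5 dB(A) overall, the treated hydraulic press may contribute at most 10^(87.5/10) − 3.231e+08 = 2.393e+08, i.e. 83.79 dB(A).
So the hydraulic press must be reduced from 91.2 to 83.79 dB(A): IL = 7.41 dB.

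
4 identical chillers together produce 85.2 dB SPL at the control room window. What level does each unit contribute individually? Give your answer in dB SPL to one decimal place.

79.2 dB SPL

4 equal contributions raise the level by 10·log₁₀ 4 = 6.021 dB, so each unit alone gives 85.2 − 6.021.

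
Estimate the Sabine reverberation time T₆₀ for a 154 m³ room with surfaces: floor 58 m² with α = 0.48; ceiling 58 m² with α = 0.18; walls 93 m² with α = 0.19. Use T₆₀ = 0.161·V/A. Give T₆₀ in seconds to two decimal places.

A = Σ Sᵢαᵢ = 58·0.48 + 58·0.18 + 93·0.19 = 55.95 m².
T₆₀ = 0.161·V/A = 0.161·154/55.95 = 0.443 s.

0.44 s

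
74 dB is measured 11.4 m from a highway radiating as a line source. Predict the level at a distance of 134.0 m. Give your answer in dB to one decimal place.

Cylindrical spreading from a line source gives a 10·log₁₀(r₂/r₁) drop.
L₂ = 74 − 10·log₁₀(134.0/11.4) = 74 − 10.702 = 63.30 dB.

63.3 dB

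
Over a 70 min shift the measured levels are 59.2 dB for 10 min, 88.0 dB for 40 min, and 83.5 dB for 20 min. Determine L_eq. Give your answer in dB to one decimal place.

86.3 dB

The energy average is taken in the linear domain: L_eq = 10·log₁₀[(Σ tᵢ·10^(Lᵢ/10))/T], T = 70 min.
Σ tᵢ·10^(Lᵢ/10) = 10·10^(59.2/10) + 40·10^(88.0/10) + 20·10^(83.5/10) = 2.972e+10.
L_eq = 10·log₁₀(2.972e+10/70) = 86.28 dB.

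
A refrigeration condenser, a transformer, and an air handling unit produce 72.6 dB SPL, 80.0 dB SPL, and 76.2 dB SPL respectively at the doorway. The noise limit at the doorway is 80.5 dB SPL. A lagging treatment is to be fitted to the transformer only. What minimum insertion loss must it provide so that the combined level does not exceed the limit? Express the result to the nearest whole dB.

The untreated sources together contribute 10^(72.6/10) + 10^(76.2/10) = 5.988e+07, i.e. 77.77 dB SPL.
The limit corresponds to 10^(80.5/10) = 1.122e+08; subtracting the fixed part leaves 5.232e+07 for the transformer, i.e. 77.19 dB SPL.
So the transformer must be reduced from 80.0 to 77.19 dB SPL: IL = 2.81 dB.

3 dB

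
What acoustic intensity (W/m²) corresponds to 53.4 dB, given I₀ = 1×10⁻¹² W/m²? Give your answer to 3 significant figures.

2.19e-07 W/m²

I = I₀·10^(L/10) = 10⁻¹² × 10^(53.4/10) = 10^(-6.660).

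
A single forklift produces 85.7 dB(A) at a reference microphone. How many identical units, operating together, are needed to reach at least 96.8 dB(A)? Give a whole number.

Need L₁ + 10·log₁₀ N ≥ 96.8, i.e. log₁₀ N ≥ 1.11.
N ≥ 10^(11.1/10) = 12.882, so N = 13.

13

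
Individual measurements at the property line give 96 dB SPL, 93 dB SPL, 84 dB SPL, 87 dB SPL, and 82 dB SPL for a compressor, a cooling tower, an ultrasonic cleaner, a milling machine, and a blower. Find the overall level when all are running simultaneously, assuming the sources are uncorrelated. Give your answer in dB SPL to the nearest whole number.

98 dB SPL

For uncorrelated sources the intensities add, so convert each level to linear form, sum, and take 10·log₁₀ of the total.
Σ 10^(L/10) = 10^(96/10) + 10^(93/10) + 10^(84/10) + 10^(87/10) + 10^(82/10) = 6.887e+09.
L_total = 10·log₁₀(6.887e+09) = 98.38 dB SPL.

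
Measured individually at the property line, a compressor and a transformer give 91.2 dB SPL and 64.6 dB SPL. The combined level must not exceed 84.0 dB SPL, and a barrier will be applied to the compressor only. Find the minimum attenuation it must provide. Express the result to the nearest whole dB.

7 dB

Everything except the compressor sums to 10^(64.6/10) = 2.884e+06 in linear terms, 64.60 dB SPL.
The limit corresponds to 10^(84.0/10) = 2.512e+08; subtracting the fixed part leaves 2.483e+08 for the compressor, i.e. 83.95 dB SPL.
So the compressor must be reduced from 91.2 to 83.95 dB SPL: IL = 7.25 dB.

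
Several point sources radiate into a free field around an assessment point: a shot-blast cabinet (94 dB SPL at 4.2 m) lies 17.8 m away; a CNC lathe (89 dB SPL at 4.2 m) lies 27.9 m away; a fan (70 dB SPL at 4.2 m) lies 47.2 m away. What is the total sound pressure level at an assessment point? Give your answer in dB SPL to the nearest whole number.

82 dB SPL

First find each source's level at the receiver (point-source: −20·log₁₀(r/r_ref)), then combine on an intensity basis.
shot-blast cabinet: 94 − 20·log₁₀(17.8/4.2) = 94 − 12.54 = 81.46 dB SPL.
CNC lathe: 89 − 20·log₁₀(27.9/4.2) = 89 − 16.45 = 72.55 dB SPL.
fan: 70 − 20·log₁₀(47.2/4.2) = 70 − 21.01 = 48.99 dB SPL.
Σ 10^(L/10) = 1.579e+08 → L_total = 10·log₁₀(1.579e+08) = 81.98 dB SPL.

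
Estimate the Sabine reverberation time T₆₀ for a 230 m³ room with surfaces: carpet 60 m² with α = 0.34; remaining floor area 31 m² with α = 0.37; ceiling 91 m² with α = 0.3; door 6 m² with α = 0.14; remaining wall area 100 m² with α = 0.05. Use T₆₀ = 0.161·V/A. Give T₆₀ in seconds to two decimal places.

0.57 s

Total absorption A = 60·0.34 + 31·0.37 + 91·0.3 + 6·0.14 + 100·0.05 = 65.01 m² sabins.
T₆₀ = 0.161 × 230 / 65.01 = 0.570 s.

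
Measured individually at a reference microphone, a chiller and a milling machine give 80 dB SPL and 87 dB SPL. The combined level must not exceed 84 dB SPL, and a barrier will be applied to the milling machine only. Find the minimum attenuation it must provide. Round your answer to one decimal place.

Fixed contribution from the other source: Σ 10^(L/10) = 10^(80/10) = 1.000e+08 (80.00 dB SPL).
To meet 84 dB SPL overall, the treated milling machine may contribute at most 10^(84/10) − 1.000e+08 = 1.512e+08, i.e. 81.80 dB SPL.
So the milling machine must be reduced from 87 to 81.80 dB SPL: IL = 5.20 dB.

5.2 dB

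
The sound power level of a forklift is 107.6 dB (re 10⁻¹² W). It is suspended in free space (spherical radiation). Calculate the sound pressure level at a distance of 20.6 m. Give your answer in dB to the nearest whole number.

70 dB

The power spreads over a sphere of area 4π·r², so L_p = L_w − 10·log₁₀(4π·r²).
4π·r² = 5333 m², 10·log₁₀ of that is 37.269 dB.
L_p = 107.6 − 37.269 = 70.33 dB.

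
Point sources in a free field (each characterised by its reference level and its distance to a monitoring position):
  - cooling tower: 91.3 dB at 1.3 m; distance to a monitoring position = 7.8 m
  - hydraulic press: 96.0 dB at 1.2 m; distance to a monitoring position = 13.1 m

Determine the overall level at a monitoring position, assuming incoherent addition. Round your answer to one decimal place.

Propagate each source to the receiver with L = L_ref − 20·log₁₀(r/r_ref), then add intensities.
cooling tower: 91.3 − 20·log₁₀(7.8/1.3) = 91.3 − 15.56 = 75.74 dB.
hydraulic press: 96.0 − 20·log₁₀(13.1/1.2) = 96.0 − 20.76 = 75.24 dB.
Σ 10^(L/10) = 7.088e+07 → L_total = 10·log₁₀(7.088e+07) = 78.51 dB.

78.5 dB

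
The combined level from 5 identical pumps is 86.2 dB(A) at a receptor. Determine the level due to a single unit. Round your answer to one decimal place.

5 equal contributions raise the level by 10·log₁₀ 5 = 6.990 dB, so each unit alone gives 86.2 − 6.990.

79.2 dB(A)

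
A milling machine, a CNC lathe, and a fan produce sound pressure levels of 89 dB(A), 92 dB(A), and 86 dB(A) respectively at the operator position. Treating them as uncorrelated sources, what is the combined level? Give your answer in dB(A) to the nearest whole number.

94 dB(A)

Incoherent sources combine by intensity addition: L_total = 10·log₁₀(Σ 10^(L_i/10)).
Σ 10^(L/10) = 10^(89/10) + 10^(92/10) + 10^(86/10) = 2.777e+09.
L_total = 10·log₁₀(2.777e+09) = 94.44 dB(A).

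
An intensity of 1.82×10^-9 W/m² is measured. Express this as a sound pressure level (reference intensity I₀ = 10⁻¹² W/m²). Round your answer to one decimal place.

Dividing by I₀ shifts the exponent by 12: I/I₀ = 1.82×10^3.
L = 10·(0.2601 + 3) = 32.60 dB.

32.6 dB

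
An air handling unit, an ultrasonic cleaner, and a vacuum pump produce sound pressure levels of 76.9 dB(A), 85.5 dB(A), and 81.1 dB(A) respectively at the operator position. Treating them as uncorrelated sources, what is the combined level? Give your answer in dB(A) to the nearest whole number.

For uncorrelated sources the intensities add, so convert each level to linear form, sum, and take 10·log₁₀ of the total.
Σ 10^(L/10) = 10^(76.9/10) + 10^(85.5/10) + 10^(81.1/10) = 5.326e+08.
L_total = 10·log₁₀(5.326e+08) = 87.26 dB(A).

87 dB(A)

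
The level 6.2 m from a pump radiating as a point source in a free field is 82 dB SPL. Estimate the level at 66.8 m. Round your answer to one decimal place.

Spherical spreading from a point source gives a 20·log₁₀(r₂/r₁) drop.
L₂ = 82 − 20·log₁₀(66.8/6.2) = 82 − 20.648 = 61.35 dB SPL.

61.4 dB SPL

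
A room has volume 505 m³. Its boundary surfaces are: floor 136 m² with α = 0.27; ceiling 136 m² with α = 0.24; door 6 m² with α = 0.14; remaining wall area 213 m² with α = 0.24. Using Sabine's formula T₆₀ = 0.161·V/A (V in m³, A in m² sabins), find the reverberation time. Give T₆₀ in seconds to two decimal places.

Total absorption A = 136·0.27 + 136·0.24 + 6·0.14 + 213·0.24 = 121.32 m² sabins.
T₆₀ = 0.161·V/A = 0.161·505/121.32 = 0.670 s.

0.67 s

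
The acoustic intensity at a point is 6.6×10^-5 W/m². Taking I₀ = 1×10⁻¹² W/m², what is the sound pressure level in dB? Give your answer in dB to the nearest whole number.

Dividing by I₀ shifts the exponent by 12: I/I₀ = 6.6×10^7.
L = 10·(0.8195 + 7) = 78.20 dB.

78 dB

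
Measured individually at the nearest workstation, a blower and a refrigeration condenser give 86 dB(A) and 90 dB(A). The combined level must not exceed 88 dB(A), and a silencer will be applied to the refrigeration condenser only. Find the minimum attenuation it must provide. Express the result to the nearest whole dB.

6 dB

Fixed contribution from the other source: Σ 10^(L/10) = 10^(86/10) = 3.981e+08 (86.00 dB(A)).
The limit corresponds to 10^(88/10) = 6.310e+08; subtracting the fixed part leaves 2.329e+08 for the refrigeration condenser, i.e. 83.67 dB(A).
Required insertion loss = 90 − 83.67 = 6.33 dB.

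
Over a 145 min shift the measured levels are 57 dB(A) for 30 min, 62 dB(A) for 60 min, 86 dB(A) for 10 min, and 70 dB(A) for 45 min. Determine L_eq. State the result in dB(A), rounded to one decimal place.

Weight each interval's intensity by its duration and average over T = 145 min:
Σ tᵢ·10^(Lᵢ/10) = 30·10^(57/10) + 60·10^(62/10) + 10·10^(86/10) + 45·10^(70/10) = 4.541e+09.
L_eq = 10·log₁₀(4.541e+09/145) = 74.96 dB(A).

75.0 dB(A)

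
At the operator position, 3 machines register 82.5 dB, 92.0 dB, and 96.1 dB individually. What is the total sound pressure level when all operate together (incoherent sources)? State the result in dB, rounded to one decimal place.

97.7 dB

For uncorrelated sources the intensities add, so convert each level to linear form, sum, and take 10·log₁₀ of the total.
Σ 10^(L/10) = 10^(82.5/10) + 10^(92.0/10) + 10^(96.1/10) = 5.837e+09.
L_total = 10·log₁₀(5.837e+09) = 97.66 dB.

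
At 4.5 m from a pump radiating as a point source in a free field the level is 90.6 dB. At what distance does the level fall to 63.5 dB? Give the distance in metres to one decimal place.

For a point source L₁ − L₂ = 20·log₁₀(r₂/r₁), so r₂ = r₁·10^((L₁−L₂)/20).
r₂ = 4.5·10^((90.6−63.5)/20) = 4.5·10^(27.1/20) = 101.91 m.

101.9 m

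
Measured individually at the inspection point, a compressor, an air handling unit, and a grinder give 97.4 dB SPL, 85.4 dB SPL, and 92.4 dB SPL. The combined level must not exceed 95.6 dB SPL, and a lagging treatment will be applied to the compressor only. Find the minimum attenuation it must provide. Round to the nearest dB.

6 dB

Fixed contribution from the other sources: Σ 10^(L/10) = 10^(85.4/10) + 10^(92.4/10) = 2.085e+09 (93.19 dB SPL).
To meet 95.6 dB SPL overall, the treated compressor may contribute at most 10^(95.6/10) − 2.085e+09 = 1.546e+09, i.e. 91.89 dB SPL.
So the compressor must be reduced from 97.4 to 91.89 dB SPL: IL = 5.51 dB.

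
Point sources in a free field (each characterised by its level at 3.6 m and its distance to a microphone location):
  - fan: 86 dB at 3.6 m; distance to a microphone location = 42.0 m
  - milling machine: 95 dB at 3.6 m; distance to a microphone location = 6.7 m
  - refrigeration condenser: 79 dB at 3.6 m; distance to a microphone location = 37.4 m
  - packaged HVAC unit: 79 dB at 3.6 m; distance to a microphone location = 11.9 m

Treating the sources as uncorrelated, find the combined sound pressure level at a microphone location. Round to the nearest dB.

Propagate each source to the receiver with L = L_ref − 20·log₁₀(r/r_ref), then add intensities.
fan: 86 − 20·log₁₀(42.0/3.6) = 86 − 21.34 = 64.66 dB.
milling machine: 95 − 20·log₁₀(6.7/3.6) = 95 − 5.40 = 89.60 dB.
refrigeration condenser: 79 − 20·log₁₀(37.4/3.6) = 79 − 20.33 = 58.67 dB.
packaged HVAC unit: 79 − 20·log₁₀(11.9/3.6) = 79 − 10.38 = 68.62 dB.
Σ 10^(L/10) = 9.239e+08 → L_total = 10·log₁₀(9.239e+08) = 89.66 dB.

90 dB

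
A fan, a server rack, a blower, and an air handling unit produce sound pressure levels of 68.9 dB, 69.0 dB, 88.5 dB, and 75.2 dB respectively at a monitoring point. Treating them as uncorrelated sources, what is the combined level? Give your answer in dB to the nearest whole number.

For uncorrelated sources the intensities add, so convert each level to linear form, sum, and take 10·log₁₀ of the total.
Σ 10^(L/10) = 10^(68.9/10) + 10^(69.0/10) + 10^(88.5/10) + 10^(75.2/10) = 7.568e+08.
L_total = 10·log₁₀(7.568e+08) = 88.79 dB.

89 dB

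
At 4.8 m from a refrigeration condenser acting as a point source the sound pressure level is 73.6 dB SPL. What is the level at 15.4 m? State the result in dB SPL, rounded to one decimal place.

63.5 dB SPL

For a point source, L₂ = L₁ − 20·log₁₀(r₂/r₁).
L₂ = 73.6 − 20·log₁₀(15.4/4.8) = 73.6 − 10.126 = 63.47 dB SPL.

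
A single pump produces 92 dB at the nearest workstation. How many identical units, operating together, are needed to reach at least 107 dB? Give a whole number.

N identical sources give L₁ + 10·log₁₀ N, so require 10·log₁₀ N ≥ 107 − 92 = 15.0 dB.
N ≥ 10^(15.0/10) = 31.623, so N = 32.

32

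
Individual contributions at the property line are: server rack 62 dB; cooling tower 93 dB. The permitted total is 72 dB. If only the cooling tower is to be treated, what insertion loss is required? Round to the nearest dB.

Fixed contribution from the other source: Σ 10^(L/10) = 10^(62/10) = 1.585e+06 (62.00 dB).
To meet 72 dB overall, the treated cooling tower may contribute at most 10^(72/10) − 1.585e+06 = 1.426e+07, i.e. 71.54 dB.
Required insertion loss = 93 − 71.54 = 21.46 dB.

21 dB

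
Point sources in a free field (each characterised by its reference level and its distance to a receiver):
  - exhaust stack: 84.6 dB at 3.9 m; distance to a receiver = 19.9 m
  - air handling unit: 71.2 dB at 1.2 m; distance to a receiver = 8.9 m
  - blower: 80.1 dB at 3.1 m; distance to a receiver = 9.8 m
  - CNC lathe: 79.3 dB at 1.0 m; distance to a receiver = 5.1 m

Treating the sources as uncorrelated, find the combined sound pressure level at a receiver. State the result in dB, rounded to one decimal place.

73.9 dB

Propagate each source to the receiver with L = L_ref − 20·log₁₀(r/r_ref), then add intensities.
exhaust stack: 84.6 − 20·log₁₀(19.9/3.9) = 84.6 − 14.16 = 70.44 dB.
air handling unit: 71.2 − 20·log₁₀(8.9/1.2) = 71.2 − 17.40 = 53.80 dB.
blower: 80.1 − 20·log₁₀(9.8/3.1) = 80.1 − 10.00 = 70.10 dB.
CNC lathe: 79.3 − 20·log₁₀(5.1/1.0) = 79.3 − 14.15 = 65.15 dB.
Σ 10^(L/10) = 2.483e+07 → L_total = 10·log₁₀(2.483e+07) = 73.95 dB.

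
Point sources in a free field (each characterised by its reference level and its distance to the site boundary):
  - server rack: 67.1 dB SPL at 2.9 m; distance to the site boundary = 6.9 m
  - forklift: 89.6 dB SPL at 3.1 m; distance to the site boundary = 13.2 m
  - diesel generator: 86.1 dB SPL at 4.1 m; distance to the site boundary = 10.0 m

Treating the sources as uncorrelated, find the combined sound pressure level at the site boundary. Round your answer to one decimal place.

80.8 dB SPL

First find each source's level at the receiver (point-source: −20·log₁₀(r/r_ref)), then combine on an intensity basis.
server rack: 67.1 − 20·log₁₀(6.9/2.9) = 67.1 − 7.53 = 59.57 dB SPL.
forklift: 89.6 − 20·log₁₀(13.2/3.1) = 89.6 − 12.58 = 77.02 dB SPL.
diesel generator: 86.1 − 20·log₁₀(10.0/4.1) = 86.1 − 7.74 = 78.36 dB SPL.
Σ 10^(L/10) = 1.197e+08 → L_total = 10·log₁₀(1.197e+08) = 80.78 dB SPL.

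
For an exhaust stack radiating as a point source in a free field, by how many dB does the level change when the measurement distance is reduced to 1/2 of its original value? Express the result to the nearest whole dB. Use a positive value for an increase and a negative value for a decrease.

+6 dB

Point-source spreading: ΔL = −20·log₁₀(r₂/r₁).
ΔL = −20·log₁₀(0.5) = +6.02 dB.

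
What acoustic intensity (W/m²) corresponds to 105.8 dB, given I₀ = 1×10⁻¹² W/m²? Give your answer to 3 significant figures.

I/I₀ = 10^(105.8/10) = 3.802e+10, so I = 3.802e+10 × 10⁻¹² W/m².

0.0380 W/m²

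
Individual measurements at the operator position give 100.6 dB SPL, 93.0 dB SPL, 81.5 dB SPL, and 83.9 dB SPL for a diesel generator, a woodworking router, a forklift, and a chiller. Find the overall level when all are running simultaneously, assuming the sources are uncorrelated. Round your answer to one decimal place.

101.4 dB SPL

For uncorrelated sources the intensities add, so convert each level to linear form, sum, and take 10·log₁₀ of the total.
Σ 10^(L/10) = 10^(100.6/10) + 10^(93.0/10) + 10^(81.5/10) + 10^(83.9/10) = 1.386e+10.
L_total = 10·log₁₀(1.386e+10) = 101.42 dB SPL.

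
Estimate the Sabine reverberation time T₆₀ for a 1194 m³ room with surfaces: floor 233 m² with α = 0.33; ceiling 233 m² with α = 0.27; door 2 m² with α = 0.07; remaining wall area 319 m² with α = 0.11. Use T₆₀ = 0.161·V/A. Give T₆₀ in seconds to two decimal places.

1.10 s

Summing Sᵢαᵢ: 233·0.33 + 233·0.27 + 2·0.07 + 319·0.11 = 175.03 m².
T₆₀ = 0.161 × 1194 / 175.03 = 1.098 s.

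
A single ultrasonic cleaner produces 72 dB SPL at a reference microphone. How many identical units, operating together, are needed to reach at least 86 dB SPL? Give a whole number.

The shortfall is 86 − 72 = 14.0 dB, and N units add 10·log₁₀ N, so need 10·log₁₀ N ≥ 14.0.
N ≥ 10^(14.0/10) = 25.119, so N = 26.

26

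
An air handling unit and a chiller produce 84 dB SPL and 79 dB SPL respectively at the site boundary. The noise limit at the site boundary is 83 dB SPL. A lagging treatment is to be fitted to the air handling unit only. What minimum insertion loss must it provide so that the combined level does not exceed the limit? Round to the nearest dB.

Fixed contribution from the other source: Σ 10^(L/10) = 10^(79/10) = 7.943e+07 (79.00 dB SPL).
The limit corresponds to 10^(83/10) = 1.995e+08; subtracting the fixed part leaves 1.201e+08 for the air handling unit, i.e. 80.80 dB SPL.
Required insertion loss = 84 − 80.80 = 3.20 dB.

3 dB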